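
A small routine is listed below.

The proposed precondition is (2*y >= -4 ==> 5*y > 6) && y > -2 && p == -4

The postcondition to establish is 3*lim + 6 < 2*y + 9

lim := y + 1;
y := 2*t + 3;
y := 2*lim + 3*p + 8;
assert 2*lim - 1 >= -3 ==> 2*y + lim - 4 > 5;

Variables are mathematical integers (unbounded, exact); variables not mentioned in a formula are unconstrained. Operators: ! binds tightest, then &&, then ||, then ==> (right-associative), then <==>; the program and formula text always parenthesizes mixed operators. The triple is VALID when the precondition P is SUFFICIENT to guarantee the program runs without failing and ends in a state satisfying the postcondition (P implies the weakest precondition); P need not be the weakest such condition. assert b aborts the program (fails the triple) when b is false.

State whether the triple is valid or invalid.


Working backward. After the program, the postcondition 3*lim + 6 < 2*y + 9 must hold; in canonical form it is 3*lim < 2*y + 3.
Before assert 2*lim - 1 >= -3 ==> 2*y + lim - 4 > 5: (2*lim >= -2 ==> lim + 2*y > 9) && 3*lim < 2*y + 3
Before y := 2*lim + 3*p + 8: (2*lim >= -2 ==> 5*lim + 6*p > -7) && lim + 6*p > -19
Before y := 2*t + 3: (2*lim >= -2 ==> 5*lim + 6*p > -7) && lim + 6*p > -19
Before lim := y + 1: (2*y >= -4 ==> 6*p + 5*y > -12) && 6*p + y > -20
The weakest precondition is (2*y >= -4 ==> 6*p + 5*y > -12) && 6*p + y > -20.
Check whether (2*y >= -4 ==> 5*y > 6) && y > -2 && p == -4 implies it.
Countermodel: at the initial state p = -4, y = 3, the precondition holds but the weakest precondition fails.
Answer: invalid


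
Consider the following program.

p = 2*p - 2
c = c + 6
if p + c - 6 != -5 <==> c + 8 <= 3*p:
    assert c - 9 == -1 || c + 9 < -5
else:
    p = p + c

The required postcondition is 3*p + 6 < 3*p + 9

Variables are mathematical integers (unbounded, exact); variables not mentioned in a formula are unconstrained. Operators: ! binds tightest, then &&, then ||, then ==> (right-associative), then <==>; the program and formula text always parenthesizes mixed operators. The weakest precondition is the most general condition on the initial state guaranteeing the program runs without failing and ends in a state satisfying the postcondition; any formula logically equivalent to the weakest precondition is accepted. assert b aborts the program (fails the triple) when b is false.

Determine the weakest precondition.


Working backward. After the program, the postcondition 3*p + 6 < 3*p + 9 must hold; in canonical form it is true.
Then branch requires c == 8 || c < -14; else branch requires true.
Before the if: (c + p != 1 <==> c <= 3*p - 8) ==> (c == 8 || c < -14)
Before c := c + 6: (c + p != -5 <==> c <= 3*p - 14) ==> (c == 2 || c < -20)
Before p := 2*p - 2: (c + 2*p != -3 <==> c <= 6*p - 20) ==> (c == 2 || c < -20)
Answer: WP = (c + 2*p != -3 <==> c <= 6*p - 20) ==> (c == 2 || c < -20)


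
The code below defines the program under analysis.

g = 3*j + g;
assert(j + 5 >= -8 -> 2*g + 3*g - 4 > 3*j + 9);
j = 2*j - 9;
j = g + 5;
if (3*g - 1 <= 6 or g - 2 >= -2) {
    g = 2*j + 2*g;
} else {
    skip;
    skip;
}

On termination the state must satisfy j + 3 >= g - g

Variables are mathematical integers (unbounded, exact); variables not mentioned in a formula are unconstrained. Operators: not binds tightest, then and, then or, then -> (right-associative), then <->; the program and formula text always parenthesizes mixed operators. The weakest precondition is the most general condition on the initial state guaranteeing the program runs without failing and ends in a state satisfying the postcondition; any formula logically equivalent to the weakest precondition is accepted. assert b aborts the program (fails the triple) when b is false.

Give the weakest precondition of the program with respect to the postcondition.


Working backward. After the program, the postcondition j + 3 >= g - g must hold; in canonical form it is j >= -3.
Then branch requires j >= -3; else branch requires j >= -3.
Before the if: ((3*g <= 7 or g >= 0) -> j >= -3) and ((not (3*g <= 7 or g >= 0)) -> j >= -3)
Before j := g + 5: ((3*g <= 7 or g >= 0) -> g >= -8) and ((not (3*g <= 7 or g >= 0)) -> g >= -8)
Before j := 2*j - 9: ((3*g <= 7 or g >= 0) -> g >= -8) and ((not (3*g <= 7 or g >= 0)) -> g >= -8)
Before assert j + 5 >= -8 -> 2*g + 3*g - 4 > 3*j + 9: (j >= -13 -> 5*g > 3*j + 13) and ((3*g <= 7 or g >= 0) -> g >= -8) and ((not (3*g <= 7 or g >= 0)) -> g >= -8)
Before g := 3*j + g: (j >= -13 -> 5*g + 12*j > 13) and ((3*g + 9*j <= 7 or g + 3*j >= 0) -> g + 3*j >= -8) and ((not (3*g + 9*j <= 7 or g + 3*j >= 0)) -> g + 3*j >= -8)
Answer: WP = (j >= -13 -> 5*g + 12*j > 13) and ((3*g + 9*j <= 7 or g + 3*j >= 0) -> g + 3*j >= -8) and ((not (3*g + 9*j <= 7 or g + 3*j >= 0)) -> g + 3*j >= -8)


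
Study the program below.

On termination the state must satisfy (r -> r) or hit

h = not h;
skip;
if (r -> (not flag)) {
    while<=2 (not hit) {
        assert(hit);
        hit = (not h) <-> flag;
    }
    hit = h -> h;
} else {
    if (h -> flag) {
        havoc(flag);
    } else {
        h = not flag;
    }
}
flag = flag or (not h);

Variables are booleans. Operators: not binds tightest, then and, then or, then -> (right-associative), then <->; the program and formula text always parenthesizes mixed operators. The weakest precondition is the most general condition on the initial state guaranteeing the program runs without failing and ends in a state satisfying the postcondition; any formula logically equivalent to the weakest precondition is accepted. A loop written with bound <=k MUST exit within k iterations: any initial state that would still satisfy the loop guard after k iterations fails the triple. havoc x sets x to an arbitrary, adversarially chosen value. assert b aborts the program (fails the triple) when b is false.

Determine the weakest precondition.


Working backward. After the program, the postcondition (r -> r) or hit must hold; in canonical form it is true.
Before flag := flag or (not h): true
Then branch requires (not hit) -> (hit and ((not ((not h) <-> flag)) -> ((not h) <-> flag))); else branch requires true.
Before the if: (r -> (not flag)) -> ((not hit) -> (hit and ((not ((not h) <-> flag)) -> ((not h) <-> flag))))
Before skip: (r -> (not flag)) -> ((not hit) -> (hit and ((not ((not h) <-> flag)) -> ((not h) <-> flag))))
Before h := not h: (r -> (not flag)) -> ((not hit) -> (hit and ((not (h <-> flag)) -> (h <-> flag))))
Answer: WP = (r -> (not flag)) -> ((not hit) -> (hit and ((not (h <-> flag)) -> (h <-> flag))))


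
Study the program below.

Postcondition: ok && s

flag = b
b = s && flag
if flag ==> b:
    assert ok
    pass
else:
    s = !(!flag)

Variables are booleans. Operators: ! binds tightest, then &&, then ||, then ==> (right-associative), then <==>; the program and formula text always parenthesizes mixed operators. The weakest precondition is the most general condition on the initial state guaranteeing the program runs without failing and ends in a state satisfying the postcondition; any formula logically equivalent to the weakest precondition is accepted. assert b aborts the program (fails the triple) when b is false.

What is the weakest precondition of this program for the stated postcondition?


Working backward. After the program, ok && s must hold.
Then branch requires ok && s; else branch requires ok && flag.
Before the if: ((flag ==> b) ==> (ok && s)) && ((!(flag ==> b)) ==> (ok && flag))
Before b := s && flag: ((flag ==> (s && flag)) ==> (ok && s)) && ((!(flag ==> (s && flag))) ==> (ok && flag))
Before flag := b: ((b ==> (s && b)) ==> (ok && s)) && ((!(b ==> (s && b))) ==> (ok && b))
Answer: WP = ((b ==> (s && b)) ==> (ok && s)) && ((!(b ==> (s && b))) ==> (ok && b))


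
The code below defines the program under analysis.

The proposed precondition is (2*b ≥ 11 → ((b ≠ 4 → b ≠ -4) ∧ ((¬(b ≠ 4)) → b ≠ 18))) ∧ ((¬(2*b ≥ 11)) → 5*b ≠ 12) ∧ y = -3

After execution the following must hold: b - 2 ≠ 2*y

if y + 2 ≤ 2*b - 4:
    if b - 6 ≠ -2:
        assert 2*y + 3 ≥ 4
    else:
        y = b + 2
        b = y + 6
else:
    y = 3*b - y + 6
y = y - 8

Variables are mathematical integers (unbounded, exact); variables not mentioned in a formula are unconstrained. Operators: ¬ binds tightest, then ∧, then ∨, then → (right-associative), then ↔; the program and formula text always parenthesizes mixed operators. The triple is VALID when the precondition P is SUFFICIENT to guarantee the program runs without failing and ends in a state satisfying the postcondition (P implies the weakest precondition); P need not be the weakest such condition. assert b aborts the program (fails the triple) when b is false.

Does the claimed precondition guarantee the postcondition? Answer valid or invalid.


Working backward. After the program, the postcondition b - 2 ≠ 2*y must hold; in canonical form it is b ≠ 2*y + 2.
Before y := y - 8: b ≠ 2*y - 14
Then branch requires (b ≠ 4 → (2*y ≥ 1 ∧ b ≠ 2*y - 14)) ∧ ((¬(b ≠ 4)) → b ≠ 18); else branch requires 2*y ≠ 5*b - 2.
Before the if: (y ≤ 2*b - 6 → ((b ≠ 4 → (2*y ≥ 1 ∧ b ≠ 2*y - 14)) ∧ ((¬(b ≠ 4)) → b ≠ 18))) ∧ ((¬(y ≤ 2*b - 6)) → 2*y ≠ 5*b - 2)
The weakest precondition is (y ≤ 2*b - 6 → ((b ≠ 4 → (2*y ≥ 1 ∧ b ≠ 2*y - 14)) ∧ ((¬(b ≠ 4)) → b ≠ 18))) ∧ ((¬(y ≤ 2*b - 6)) → 2*y ≠ 5*b - 2).
Check whether (2*b ≥ 11 → ((b ≠ 4 → b ≠ -4) ∧ ((¬(b ≠ 4)) → b ≠ 18))) ∧ ((¬(2*b ≥ 11)) → 5*b ≠ 12) ∧ y = -3 implies it.
Countermodel: at the initial state b = 5, y = -3, the precondition holds but the weakest precondition fails.
Answer: invalid


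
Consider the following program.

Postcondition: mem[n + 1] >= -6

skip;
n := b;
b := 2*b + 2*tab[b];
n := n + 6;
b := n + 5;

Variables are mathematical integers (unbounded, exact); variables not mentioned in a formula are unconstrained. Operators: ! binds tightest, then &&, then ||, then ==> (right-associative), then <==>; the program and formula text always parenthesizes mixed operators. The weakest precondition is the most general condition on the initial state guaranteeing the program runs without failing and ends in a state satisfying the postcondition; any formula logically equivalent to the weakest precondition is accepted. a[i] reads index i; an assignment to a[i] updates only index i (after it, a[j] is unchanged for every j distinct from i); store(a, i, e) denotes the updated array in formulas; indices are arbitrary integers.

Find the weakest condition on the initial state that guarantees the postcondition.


Working backward. After the program, mem[n + 1] >= -6 must hold.
Before b := n + 5: mem[n + 1] >= -6
Before n := n + 6: mem[n + 7] >= -6
Before b := 2*b + 2*tab[b]: mem[n + 7] >= -6
Before n := b: mem[b + 7] >= -6
Before skip: mem[b + 7] >= -6
Answer: WP = mem[b + 7] >= -6


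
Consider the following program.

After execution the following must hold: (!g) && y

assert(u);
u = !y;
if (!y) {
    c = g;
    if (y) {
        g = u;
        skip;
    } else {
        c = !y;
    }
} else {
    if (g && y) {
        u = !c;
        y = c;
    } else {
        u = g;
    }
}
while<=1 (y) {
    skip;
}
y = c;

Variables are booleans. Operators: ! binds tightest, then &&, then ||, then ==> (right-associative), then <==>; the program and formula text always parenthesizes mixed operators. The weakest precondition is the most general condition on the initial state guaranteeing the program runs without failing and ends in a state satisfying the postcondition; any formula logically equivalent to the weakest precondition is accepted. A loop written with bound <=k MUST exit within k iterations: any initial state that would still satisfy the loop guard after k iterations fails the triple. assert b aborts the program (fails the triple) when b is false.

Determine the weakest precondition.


Working backward. After the program, (!g) && y must hold.
Before y := c: (!g) && c
Before the loop (bound <=1), unroll the exhaustion recursion (WP_0 = exit-now case; WP_j = one more guarded iteration, up to j = 1):
  WP_0: (!y) && (!g) && c
  WP_1: (y ==> ((!y) && (!g) && c)) && ((!y) ==> ((!g) && c))
So before the loop: (y ==> ((!y) && (!g) && c)) && ((!y) ==> ((!g) && c))
Then branch requires (y ==> ((y ==> ((!y) && (!u) && g)) && ((!y) ==> ((!u) && g)))) && ((!y) ==> ((y ==> ((!y) && (!g))) && ((!y) ==> ((!g) && (!y))))); else branch requires ((g && y) ==> ((!c) && ((!c) ==> ((!g) && c)))) && ((!(g && y)) ==> ((y ==> ((!y) && (!g) && c)) && ((!y) ==> ((!g) && c)))).
Before the if: ((!y) ==> ((y ==> ((y ==> ((!y) && (!u) && g)) && ((!y) ==> ((!u) && g)))) && ((!y) ==> ((y ==> ((!y) && (!g))) && ((!y) ==> ((!g) && (!y))))))) && (y ==> (((g && y) ==> ((!c) && ((!c) ==> ((!g) && c)))) && ((!(g && y)) ==> ((y ==> ((!y) && (!g) && c)) && ((!y) ==> ((!g) && c))))))
Before u := !y: ((!y) ==> ((y ==> ((!y) && ((!y) ==> (y && g)))) && ((!y) ==> ((y ==> ((!y) && (!g))) && ((!y) ==> ((!g) && (!y))))))) && (y ==> (((g && y) ==> ((!c) && ((!c) ==> ((!g) && c)))) && ((!(g && y)) ==> ((y ==> ((!y) && (!g) && c)) && ((!y) ==> ((!g) && c))))))
Before assert u: u && ((!y) ==> ((y ==> ((!y) && ((!y) ==> (y && g)))) && ((!y) ==> ((y ==> ((!y) && (!g))) && ((!y) ==> ((!g) && (!y))))))) && (y ==> (((g && y) ==> ((!c) && ((!c) ==> ((!g) && c)))) && ((!(g && y)) ==> ((y ==> ((!y) && (!g) && c)) && ((!y) ==> ((!g) && c))))))
Answer: WP = u && ((!y) ==> ((y ==> ((!y) && ((!y) ==> (y && g)))) && ((!y) ==> ((y ==> ((!y) && (!g))) && ((!y) ==> ((!g) && (!y))))))) && (y ==> (((g && y) ==> ((!c) && ((!c) ==> ((!g) && c)))) && ((!(g && y)) ==> ((y ==> ((!y) && (!g) && c)) && ((!y) ==> ((!g) && c))))))


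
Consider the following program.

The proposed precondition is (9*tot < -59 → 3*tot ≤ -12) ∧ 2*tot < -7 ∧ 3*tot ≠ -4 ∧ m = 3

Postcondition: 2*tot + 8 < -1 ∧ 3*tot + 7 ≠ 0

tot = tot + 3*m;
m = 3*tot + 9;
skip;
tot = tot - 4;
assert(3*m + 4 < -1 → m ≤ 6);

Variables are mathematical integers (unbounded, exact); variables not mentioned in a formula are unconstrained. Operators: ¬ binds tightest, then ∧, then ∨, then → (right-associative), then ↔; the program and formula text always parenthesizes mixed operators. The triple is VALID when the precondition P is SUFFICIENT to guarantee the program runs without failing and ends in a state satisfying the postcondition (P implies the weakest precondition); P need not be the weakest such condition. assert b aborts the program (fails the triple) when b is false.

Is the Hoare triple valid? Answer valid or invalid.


Working backward. After the program, the postcondition 2*tot + 8 < -1 ∧ 3*tot + 7 ≠ 0 must hold; in canonical form it is 2*tot < -9 ∧ 3*tot ≠ -7.
Before assert 3*m + 4 < -1 → m ≤ 6: (3*m < -5 → m ≤ 6) ∧ 2*tot < -9 ∧ 3*tot ≠ -7
Before tot := tot - 4: (3*m < -5 → m ≤ 6) ∧ 2*tot < -1 ∧ 3*tot ≠ 5
Before skip: (3*m < -5 → m ≤ 6) ∧ 2*tot < -1 ∧ 3*tot ≠ 5
Before m := 3*tot + 9: (9*tot < -32 → 3*tot ≤ -3) ∧ 2*tot < -1 ∧ 3*tot ≠ 5
Before tot := tot + 3*m: (27*m + 9*tot < -32 → 9*m + 3*tot ≤ -3) ∧ 6*m + 2*tot < -1 ∧ 9*m + 3*tot ≠ 5
The weakest precondition is (27*m + 9*tot < -32 → 9*m + 3*tot ≤ -3) ∧ 6*m + 2*tot < -1 ∧ 9*m + 3*tot ≠ 5.
Check whether (9*tot < -59 → 3*tot ≤ -12) ∧ 2*tot < -7 ∧ 3*tot ≠ -4 ∧ m = 3 implies it.
Countermodel: at the initial state m = 3, tot = -7, the precondition holds but the weakest precondition fails.
Answer: invalid


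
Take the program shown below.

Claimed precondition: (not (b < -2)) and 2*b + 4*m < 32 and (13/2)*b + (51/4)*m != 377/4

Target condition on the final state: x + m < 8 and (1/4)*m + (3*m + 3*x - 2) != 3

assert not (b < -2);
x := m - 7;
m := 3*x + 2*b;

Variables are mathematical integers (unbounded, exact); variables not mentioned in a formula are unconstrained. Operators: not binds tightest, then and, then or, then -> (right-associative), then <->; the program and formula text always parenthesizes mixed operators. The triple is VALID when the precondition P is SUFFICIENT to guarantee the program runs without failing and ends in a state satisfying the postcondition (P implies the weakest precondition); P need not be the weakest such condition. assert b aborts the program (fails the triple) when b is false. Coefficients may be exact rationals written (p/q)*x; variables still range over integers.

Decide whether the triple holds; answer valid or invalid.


Working backward. After the program, the postcondition x + m < 8 and (1/4)*m + (3*m + 3*x - 2) != 3 must hold; in canonical form it is m + x < 8 and (13/4)*m + 3*x != 5.
Before m := 3*x + 2*b: 2*b + 4*x < 8 and (13/2)*b + (51/4)*x != 5
Before x := m - 7: 2*b + 4*m < 36 and (13/2)*b + (51/4)*m != 377/4
Before assert not (b < -2): (not (b < -2)) and 2*b + 4*m < 36 and (13/2)*b + (51/4)*m != 377/4
The weakest precondition is (not (b < -2)) and 2*b + 4*m < 36 and (13/2)*b + (51/4)*m != 377/4.
Check whether (not (b < -2)) and 2*b + 4*m < 32 and (13/2)*b + (51/4)*m != 377/4 implies it.
Every state satisfying the precondition satisfies the weakest precondition: the implication holds.
Answer: valid


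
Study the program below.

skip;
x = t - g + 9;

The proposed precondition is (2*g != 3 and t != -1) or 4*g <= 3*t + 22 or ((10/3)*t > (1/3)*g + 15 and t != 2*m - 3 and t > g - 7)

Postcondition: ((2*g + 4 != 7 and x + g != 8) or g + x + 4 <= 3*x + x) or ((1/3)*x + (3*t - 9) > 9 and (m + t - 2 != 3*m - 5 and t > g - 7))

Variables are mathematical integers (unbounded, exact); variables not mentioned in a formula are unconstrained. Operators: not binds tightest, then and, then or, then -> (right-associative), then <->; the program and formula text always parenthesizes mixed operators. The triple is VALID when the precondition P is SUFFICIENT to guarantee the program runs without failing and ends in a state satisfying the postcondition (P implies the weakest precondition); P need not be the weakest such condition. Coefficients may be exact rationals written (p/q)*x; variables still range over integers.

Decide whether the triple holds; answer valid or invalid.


Working backward. After the program, the postcondition ((2*g + 4 != 7 and x + g != 8) or g + x + 4 <= 3*x + x) or ((1/3)*x + (3*t - 9) > 9 and (m + t - 2 != 3*m - 5 and t > g - 7)) must hold; in canonical form it is (2*g != 3 and g + x != 8) or g <= 3*x - 4 or (3*t + (1/3)*x > 18 and t != 2*m - 3 and t > g - 7).
Before x := t - g + 9: (2*g != 3 and t != -1) or 4*g <= 3*t + 23 or ((10/3)*t > (1/3)*g + 15 and t != 2*m - 3 and t > g - 7)
Before skip: (2*g != 3 and t != -1) or 4*g <= 3*t + 23 or ((10/3)*t > (1/3)*g + 15 and t != 2*m - 3 and t > g - 7)
The weakest precondition is (2*g != 3 and t != -1) or 4*g <= 3*t + 23 or ((10/3)*t > (1/3)*g + 15 and t != 2*m - 3 and t > g - 7).
Check whether (2*g != 3 and t != -1) or 4*g <= 3*t + 22 or ((10/3)*t > (1/3)*g + 15 and t != 2*m - 3 and t > g - 7) implies it.
Every state satisfying the precondition satisfies the weakest precondition: the implication holds.
Answer: valid


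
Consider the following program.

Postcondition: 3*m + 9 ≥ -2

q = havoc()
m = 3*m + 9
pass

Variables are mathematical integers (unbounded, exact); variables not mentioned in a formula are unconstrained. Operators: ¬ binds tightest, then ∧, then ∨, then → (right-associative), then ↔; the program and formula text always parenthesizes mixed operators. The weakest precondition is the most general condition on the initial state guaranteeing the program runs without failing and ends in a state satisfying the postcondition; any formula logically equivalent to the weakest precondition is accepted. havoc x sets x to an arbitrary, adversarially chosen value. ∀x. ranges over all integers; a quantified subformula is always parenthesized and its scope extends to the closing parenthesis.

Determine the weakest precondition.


Working backward. After the program, the postcondition 3*m + 9 ≥ -2 must hold; in canonical form it is 3*m ≥ -11.
Before skip: 3*m ≥ -11
Before m := 3*m + 9: 9*m ≥ -38
Before havoc q: 9*m ≥ -38
Answer: WP = 9*m ≥ -38


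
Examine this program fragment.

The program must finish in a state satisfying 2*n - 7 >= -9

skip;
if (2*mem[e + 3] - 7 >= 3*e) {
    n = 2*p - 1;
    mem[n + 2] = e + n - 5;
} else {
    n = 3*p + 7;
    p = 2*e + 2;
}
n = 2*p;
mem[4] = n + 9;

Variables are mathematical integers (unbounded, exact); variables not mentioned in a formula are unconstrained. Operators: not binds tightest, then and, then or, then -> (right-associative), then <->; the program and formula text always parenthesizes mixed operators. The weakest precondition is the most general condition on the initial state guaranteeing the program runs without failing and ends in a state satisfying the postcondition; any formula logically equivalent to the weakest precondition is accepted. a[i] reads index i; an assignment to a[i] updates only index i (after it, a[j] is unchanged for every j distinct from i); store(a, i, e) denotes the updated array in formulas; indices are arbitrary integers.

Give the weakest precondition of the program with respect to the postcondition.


Working backward. After the program, the postcondition 2*n - 7 >= -9 must hold; in canonical form it is 2*n >= -2.
Before mem[4] := n + 9: 2*n >= -2
Before n := 2*p: 4*p >= -2
Then branch requires 4*p >= -2; else branch requires 8*e >= -10.
Before the if: (2*mem[e + 3] >= 3*e + 7 -> 4*p >= -2) and ((not (2*mem[e + 3] >= 3*e + 7)) -> 8*e >= -10)
Before skip: (2*mem[e + 3] >= 3*e + 7 -> 4*p >= -2) and ((not (2*mem[e + 3] >= 3*e + 7)) -> 8*e >= -10)
Answer: WP = (2*mem[e + 3] >= 3*e + 7 -> 4*p >= -2) and ((not (2*mem[e + 3] >= 3*e + 7)) -> 8*e >= -10)


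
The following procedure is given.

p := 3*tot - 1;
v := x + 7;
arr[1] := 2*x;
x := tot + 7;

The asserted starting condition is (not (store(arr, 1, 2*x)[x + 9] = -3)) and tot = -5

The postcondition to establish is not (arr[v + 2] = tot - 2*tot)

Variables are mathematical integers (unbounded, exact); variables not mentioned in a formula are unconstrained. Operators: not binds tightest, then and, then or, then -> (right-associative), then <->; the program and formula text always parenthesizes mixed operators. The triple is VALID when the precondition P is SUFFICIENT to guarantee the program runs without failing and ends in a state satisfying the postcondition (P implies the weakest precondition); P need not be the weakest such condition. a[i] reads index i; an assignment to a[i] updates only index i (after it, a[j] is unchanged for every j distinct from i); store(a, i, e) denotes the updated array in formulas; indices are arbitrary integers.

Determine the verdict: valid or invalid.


Working backward. After the program, the postcondition not (arr[v + 2] = tot - 2*tot) must hold; in canonical form it is not (arr[v + 2] + tot = 0).
Before x := tot + 7: not (arr[v + 2] + tot = 0)
Before arr[1] := 2*x: not (store(arr, 1, 2*x)[v + 2] + tot = 0)
Before v := x + 7: not (store(arr, 1, 2*x)[x + 9] + tot = 0)
Before p := 3*tot - 1: not (store(arr, 1, 2*x)[x + 9] + tot = 0)
The weakest precondition is not (store(arr, 1, 2*x)[x + 9] + tot = 0).
Check whether (not (store(arr, 1, 2*x)[x + 9] = -3)) and tot = -5 implies it.
Countermodel: at the initial state arr = {[0] = 5, [1] = 2, elsewhere 2}, tot = -5, x = -9, the precondition holds but the weakest precondition fails.
Answer: invalid


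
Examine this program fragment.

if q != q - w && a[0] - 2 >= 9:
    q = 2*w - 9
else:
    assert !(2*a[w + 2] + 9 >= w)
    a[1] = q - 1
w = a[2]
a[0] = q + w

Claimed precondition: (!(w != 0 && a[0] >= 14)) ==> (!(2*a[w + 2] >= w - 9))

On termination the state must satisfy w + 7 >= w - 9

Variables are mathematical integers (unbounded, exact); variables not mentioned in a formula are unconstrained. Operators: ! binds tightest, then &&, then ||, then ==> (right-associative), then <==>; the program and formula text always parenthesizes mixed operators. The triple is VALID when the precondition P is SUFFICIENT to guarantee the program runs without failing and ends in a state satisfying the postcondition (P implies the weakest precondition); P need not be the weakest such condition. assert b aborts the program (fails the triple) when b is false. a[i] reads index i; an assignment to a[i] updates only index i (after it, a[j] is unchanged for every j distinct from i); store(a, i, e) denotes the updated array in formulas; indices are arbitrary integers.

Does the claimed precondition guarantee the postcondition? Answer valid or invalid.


Working backward. After the program, the postcondition w + 7 >= w - 9 must hold; in canonical form it is true.
Before a[0] := q + w: true
Before w := a[2]: true
Then branch requires true; else branch requires !(2*a[w + 2] >= w - 9).
Before the if: (!(w != 0 && a[0] >= 11)) ==> (!(2*a[w + 2] >= w - 9))
The weakest precondition is (!(w != 0 && a[0] >= 11)) ==> (!(2*a[w + 2] >= w - 9)).
Check whether (!(w != 0 && a[0] >= 14)) ==> (!(2*a[w + 2] >= w - 9)) implies it.
Every state satisfying the precondition satisfies the weakest precondition: the implication holds.
Answer: valid


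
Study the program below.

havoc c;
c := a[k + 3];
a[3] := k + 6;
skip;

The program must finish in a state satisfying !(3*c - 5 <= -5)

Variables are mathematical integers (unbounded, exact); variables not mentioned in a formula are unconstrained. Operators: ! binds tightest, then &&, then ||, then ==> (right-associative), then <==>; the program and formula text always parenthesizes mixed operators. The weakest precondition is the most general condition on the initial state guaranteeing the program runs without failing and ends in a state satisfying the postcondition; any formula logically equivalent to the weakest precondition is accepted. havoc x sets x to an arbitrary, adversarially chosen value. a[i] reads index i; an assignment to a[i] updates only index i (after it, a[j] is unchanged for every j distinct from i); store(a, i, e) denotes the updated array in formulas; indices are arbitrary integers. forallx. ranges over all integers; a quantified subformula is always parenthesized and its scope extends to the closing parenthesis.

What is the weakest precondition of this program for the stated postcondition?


Working backward. After the program, the postcondition !(3*c - 5 <= -5) must hold; in canonical form it is !(3*c <= 0).
Before skip: !(3*c <= 0)
Before a[3] := k + 6: !(3*c <= 0)
Before c := a[k + 3]: !(3*a[k + 3] <= 0)
Before havoc c: !(3*a[k + 3] <= 0)
Answer: WP = !(3*a[k + 3] <= 0)


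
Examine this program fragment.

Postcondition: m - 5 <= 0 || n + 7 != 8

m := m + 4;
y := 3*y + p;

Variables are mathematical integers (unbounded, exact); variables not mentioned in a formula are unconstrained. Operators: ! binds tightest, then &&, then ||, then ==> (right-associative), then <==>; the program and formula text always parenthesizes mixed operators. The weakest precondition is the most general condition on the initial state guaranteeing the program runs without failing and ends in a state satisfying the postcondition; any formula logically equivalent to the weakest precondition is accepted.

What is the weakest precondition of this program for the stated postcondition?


Working backward. After the program, the postcondition m - 5 <= 0 || n + 7 != 8 must hold; in canonical form it is m <= 5 || n != 1.
Before y := 3*y + p: m <= 5 || n != 1
Before m := m + 4: m <= 1 || n != 1
Answer: WP = m <= 1 || n != 1


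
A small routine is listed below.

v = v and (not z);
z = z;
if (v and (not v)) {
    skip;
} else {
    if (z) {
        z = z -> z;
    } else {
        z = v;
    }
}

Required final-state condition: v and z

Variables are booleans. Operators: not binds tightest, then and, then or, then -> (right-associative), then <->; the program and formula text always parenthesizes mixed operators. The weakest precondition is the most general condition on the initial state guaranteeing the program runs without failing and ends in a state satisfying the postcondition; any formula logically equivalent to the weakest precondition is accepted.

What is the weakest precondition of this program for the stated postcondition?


Working backward. After the program, v and z must hold.
Then branch requires v and z; else branch requires (z -> v) and ((not z) -> v).
Before the if: (z -> v) and ((not z) -> v)
Before z := z: (z -> v) and ((not z) -> v)
Before v := v and (not z): (z -> (v and (not z))) and ((not z) -> (v and (not z)))
Answer: WP = (z -> (v and (not z))) and ((not z) -> (v and (not z)))


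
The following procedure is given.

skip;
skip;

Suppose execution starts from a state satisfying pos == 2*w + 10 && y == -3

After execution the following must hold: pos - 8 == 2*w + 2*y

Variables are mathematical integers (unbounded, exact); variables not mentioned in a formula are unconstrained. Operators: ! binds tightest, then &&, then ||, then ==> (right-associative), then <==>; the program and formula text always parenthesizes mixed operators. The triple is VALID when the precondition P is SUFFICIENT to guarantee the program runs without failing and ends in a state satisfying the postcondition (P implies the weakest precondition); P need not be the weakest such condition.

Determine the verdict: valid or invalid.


Working backward. After the program, the postcondition pos - 8 == 2*w + 2*y must hold; in canonical form it is pos == 2*w + 2*y + 8.
Before skip: pos == 2*w + 2*y + 8
Before skip: pos == 2*w + 2*y + 8
The weakest precondition is pos == 2*w + 2*y + 8.
Check whether pos == 2*w + 10 && y == -3 implies it.
Countermodel: at the initial state pos = 10, w = 0, y = -3, the precondition holds but the weakest precondition fails.
Answer: invalid


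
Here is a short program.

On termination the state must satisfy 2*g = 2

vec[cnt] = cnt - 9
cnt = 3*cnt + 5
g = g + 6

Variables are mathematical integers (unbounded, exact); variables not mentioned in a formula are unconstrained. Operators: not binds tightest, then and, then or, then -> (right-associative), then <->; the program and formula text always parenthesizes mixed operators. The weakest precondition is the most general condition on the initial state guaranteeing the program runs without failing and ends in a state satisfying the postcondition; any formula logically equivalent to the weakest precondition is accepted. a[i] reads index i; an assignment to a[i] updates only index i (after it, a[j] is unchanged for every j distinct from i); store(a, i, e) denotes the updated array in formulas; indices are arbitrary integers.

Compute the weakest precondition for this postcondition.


Working backward. After the program, 2*g = 2 must hold.
Before g := g + 6: 2*g = -10
Before cnt := 3*cnt + 5: 2*g = -10
Before vec[cnt] := cnt - 9: 2*g = -10
Answer: WP = 2*g = -10


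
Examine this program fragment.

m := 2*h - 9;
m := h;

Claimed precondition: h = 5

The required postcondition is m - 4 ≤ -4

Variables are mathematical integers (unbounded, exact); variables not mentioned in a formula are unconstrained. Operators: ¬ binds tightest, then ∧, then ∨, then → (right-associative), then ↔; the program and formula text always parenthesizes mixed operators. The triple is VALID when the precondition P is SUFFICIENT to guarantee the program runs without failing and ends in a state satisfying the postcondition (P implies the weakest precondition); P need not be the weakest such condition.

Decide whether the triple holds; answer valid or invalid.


Working backward. After the program, the postcondition m - 4 ≤ -4 must hold; in canonical form it is m ≤ 0.
Before m := h: h ≤ 0
Before m := 2*h - 9: h ≤ 0
The weakest precondition is h ≤ 0.
Check whether h = 5 implies it.
Countermodel: at the initial state h = 5, the precondition holds but the weakest precondition fails.
Answer: invalid


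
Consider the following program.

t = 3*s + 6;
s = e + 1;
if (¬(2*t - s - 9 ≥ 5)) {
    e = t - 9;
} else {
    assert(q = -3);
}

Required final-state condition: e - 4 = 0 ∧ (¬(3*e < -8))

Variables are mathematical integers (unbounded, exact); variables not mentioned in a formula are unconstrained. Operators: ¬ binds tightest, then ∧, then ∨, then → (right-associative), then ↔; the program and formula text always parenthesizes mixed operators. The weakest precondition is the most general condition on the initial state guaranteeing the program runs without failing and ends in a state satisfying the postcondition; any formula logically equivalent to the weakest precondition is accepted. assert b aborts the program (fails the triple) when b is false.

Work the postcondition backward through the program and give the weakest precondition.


Working backward. After the program, the postcondition e - 4 = 0 ∧ (¬(3*e < -8)) must hold; in canonical form it is e = 4 ∧ (¬(3*e < -8)).
Then branch requires t = 13 ∧ (¬(3*t < 19)); else branch requires q = -3 ∧ e = 4 ∧ (¬(3*e < -8)).
Before the if: ((¬(2*t ≥ s + 14)) → (t = 13 ∧ (¬(3*t < 19)))) ∧ (2*t ≥ s + 14 → (q = -3 ∧ e = 4 ∧ (¬(3*e < -8))))
Before s := e + 1: ((¬(2*t ≥ e + 15)) → (t = 13 ∧ (¬(3*t < 19)))) ∧ (2*t ≥ e + 15 → (q = -3 ∧ e = 4 ∧ (¬(3*e < -8))))
Before t := 3*s + 6: ((¬(6*s ≥ e + 3)) → (3*s = 7 ∧ (¬(9*s < 1)))) ∧ (6*s ≥ e + 3 → (q = -3 ∧ e = 4 ∧ (¬(3*e < -8))))
Answer: WP = ((¬(6*s ≥ e + 3)) → (3*s = 7 ∧ (¬(9*s < 1)))) ∧ (6*s ≥ e + 3 → (q = -3 ∧ e = 4 ∧ (¬(3*e < -8))))


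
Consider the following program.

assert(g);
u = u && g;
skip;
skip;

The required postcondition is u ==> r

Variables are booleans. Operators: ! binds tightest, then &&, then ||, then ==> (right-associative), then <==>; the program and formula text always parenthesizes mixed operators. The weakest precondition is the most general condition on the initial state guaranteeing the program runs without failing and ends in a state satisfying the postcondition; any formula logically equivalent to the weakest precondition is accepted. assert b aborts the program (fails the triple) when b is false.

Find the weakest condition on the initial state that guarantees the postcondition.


Working backward. After the program, u ==> r must hold.
Before skip: u ==> r
Before skip: u ==> r
Before u := u && g: (u && g) ==> r
Before assert g: g && ((u && g) ==> r)
Answer: WP = g && ((u && g) ==> r)


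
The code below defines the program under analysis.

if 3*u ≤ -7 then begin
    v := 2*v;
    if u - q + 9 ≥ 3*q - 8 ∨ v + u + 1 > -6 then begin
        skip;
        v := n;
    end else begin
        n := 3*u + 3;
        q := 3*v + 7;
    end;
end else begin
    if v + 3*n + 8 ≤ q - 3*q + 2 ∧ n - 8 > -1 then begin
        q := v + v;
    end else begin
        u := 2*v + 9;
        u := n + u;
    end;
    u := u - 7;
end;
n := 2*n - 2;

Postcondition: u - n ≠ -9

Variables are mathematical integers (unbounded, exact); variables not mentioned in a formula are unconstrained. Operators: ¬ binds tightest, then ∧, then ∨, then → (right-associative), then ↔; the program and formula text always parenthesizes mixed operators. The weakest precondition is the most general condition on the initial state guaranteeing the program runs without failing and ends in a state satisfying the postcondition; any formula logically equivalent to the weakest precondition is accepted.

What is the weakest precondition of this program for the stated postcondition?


Working backward. After the program, the postcondition u - n ≠ -9 must hold; in canonical form it is u ≠ n - 9.
Before n := 2*n - 2: u ≠ 2*n - 11
Then branch requires ((u ≥ 4*q - 17 ∨ u + 2*v > -7) → u ≠ 2*n - 11) ∧ ((¬(u ≥ 4*q - 17 ∨ u + 2*v > -7)) → 5*u ≠ 5); else branch requires ((3*n + 2*q + v ≤ -6 ∧ n > 7) → u ≠ 2*n - 4) ∧ ((¬(3*n + 2*q + v ≤ -6 ∧ n > 7)) → 2*v ≠ n - 13).
Before the if: (3*u ≤ -7 → (((u ≥ 4*q - 17 ∨ u + 2*v > -7) → u ≠ 2*n - 11) ∧ ((¬(u ≥ 4*q - 17 ∨ u + 2*v > -7)) → 5*u ≠ 5))) ∧ ((¬(3*u ≤ -7)) → (((3*n + 2*q + v ≤ -6 ∧ n > 7) → u ≠ 2*n - 4) ∧ ((¬(3*n + 2*q + v ≤ -6 ∧ n > 7)) → 2*v ≠ n - 13)))
Answer: WP = (3*u ≤ -7 → (((u ≥ 4*q - 17 ∨ u + 2*v > -7) → u ≠ 2*n - 11) ∧ ((¬(u ≥ 4*q - 17 ∨ u + 2*v > -7)) → 5*u ≠ 5))) ∧ ((¬(3*u ≤ -7)) → (((3*n + 2*q + v ≤ -6 ∧ n > 7) → u ≠ 2*n - 4) ∧ ((¬(3*n + 2*q + v ≤ -6 ∧ n > 7)) → 2*v ≠ n - 13)))


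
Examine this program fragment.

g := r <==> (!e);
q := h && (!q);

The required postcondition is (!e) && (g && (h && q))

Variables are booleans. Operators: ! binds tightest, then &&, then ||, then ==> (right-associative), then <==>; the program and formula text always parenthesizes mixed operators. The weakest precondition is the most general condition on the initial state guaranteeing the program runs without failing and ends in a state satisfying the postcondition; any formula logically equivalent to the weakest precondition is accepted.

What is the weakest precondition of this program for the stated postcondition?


Working backward. After the program, the postcondition (!e) && (g && (h && q)) must hold; in canonical form it is (!e) && g && h && q.
Before q := h && (!q): (!e) && g && h && (!q)
Before g := r <==> (!e): (!e) && (r <==> (!e)) && h && (!q)
Answer: WP = (!e) && (r <==> (!e)) && h && (!q)


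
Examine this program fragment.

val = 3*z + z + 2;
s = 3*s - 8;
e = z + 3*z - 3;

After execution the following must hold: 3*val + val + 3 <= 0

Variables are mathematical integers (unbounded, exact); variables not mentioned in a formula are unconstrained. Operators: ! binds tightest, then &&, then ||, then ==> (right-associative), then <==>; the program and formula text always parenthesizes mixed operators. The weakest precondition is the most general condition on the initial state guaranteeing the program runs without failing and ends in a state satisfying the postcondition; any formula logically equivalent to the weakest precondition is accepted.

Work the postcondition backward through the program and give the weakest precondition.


Working backward. After the program, the postcondition 3*val + val + 3 <= 0 must hold; in canonical form it is 4*val <= -3.
Before e := z + 3*z - 3: 4*val <= -3
Before s := 3*s - 8: 4*val <= -3
Before val := 3*z + z + 2: 16*z <= -11
Answer: WP = 16*z <= -11


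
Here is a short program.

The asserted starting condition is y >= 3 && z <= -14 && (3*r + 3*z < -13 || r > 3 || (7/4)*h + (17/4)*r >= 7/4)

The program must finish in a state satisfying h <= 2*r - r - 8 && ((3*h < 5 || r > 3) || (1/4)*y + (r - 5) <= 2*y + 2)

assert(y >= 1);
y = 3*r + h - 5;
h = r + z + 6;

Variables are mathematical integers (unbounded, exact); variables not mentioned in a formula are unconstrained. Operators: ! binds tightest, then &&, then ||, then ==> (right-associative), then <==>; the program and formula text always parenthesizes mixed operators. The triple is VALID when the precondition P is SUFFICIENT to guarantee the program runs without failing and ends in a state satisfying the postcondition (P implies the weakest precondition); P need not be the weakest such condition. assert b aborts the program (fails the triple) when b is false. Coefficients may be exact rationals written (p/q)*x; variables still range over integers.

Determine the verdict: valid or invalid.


Working backward. After the program, the postcondition h <= 2*r - r - 8 && ((3*h < 5 || r > 3) || (1/4)*y + (r - 5) <= 2*y + 2) must hold; in canonical form it is h <= r - 8 && (3*h < 5 || r > 3 || r <= (7/4)*y + 7).
Before h := r + z + 6: z <= -14 && (3*r + 3*z < -13 || r > 3 || r <= (7/4)*y + 7)
Before y := 3*r + h - 5: z <= -14 && (3*r + 3*z < -13 || r > 3 || (7/4)*h + (17/4)*r >= 7/4)
Before assert y >= 1: y >= 1 && z <= -14 && (3*r + 3*z < -13 || r > 3 || (7/4)*h + (17/4)*r >= 7/4)
The weakest precondition is y >= 1 && z <= -14 && (3*r + 3*z < -13 || r > 3 || (7/4)*h + (17/4)*r >= 7/4).
Check whether y >= 3 && z <= -14 && (3*r + 3*z < -13 || r > 3 || (7/4)*h + (17/4)*r >= 7/4) implies it.
Every state satisfying the precondition satisfies the weakest precondition: the implication holds.
Answer: valid


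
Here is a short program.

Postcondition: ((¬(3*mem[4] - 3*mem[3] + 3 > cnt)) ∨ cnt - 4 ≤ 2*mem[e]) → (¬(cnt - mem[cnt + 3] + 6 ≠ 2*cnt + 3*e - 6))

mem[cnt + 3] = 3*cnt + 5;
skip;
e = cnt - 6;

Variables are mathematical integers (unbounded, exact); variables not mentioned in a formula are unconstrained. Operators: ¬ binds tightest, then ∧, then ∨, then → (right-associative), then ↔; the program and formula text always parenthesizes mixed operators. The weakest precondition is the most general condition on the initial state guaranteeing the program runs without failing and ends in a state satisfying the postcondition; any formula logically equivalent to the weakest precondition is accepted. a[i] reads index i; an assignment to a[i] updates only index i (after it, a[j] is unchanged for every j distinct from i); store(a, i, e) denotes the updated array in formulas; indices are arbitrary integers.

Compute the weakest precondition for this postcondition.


Working backward. After the program, the postcondition ((¬(3*mem[4] - 3*mem[3] + 3 > cnt)) ∨ cnt - 4 ≤ 2*mem[e]) → (¬(cnt - mem[cnt + 3] + 6 ≠ 2*cnt + 3*e - 6)) must hold; in canonical form it is ((¬(3*mem[4] > 3*mem[3] + cnt - 3)) ∨ cnt ≤ 2*mem[e] + 4) → (¬(mem[cnt + 3] + cnt + 3*e ≠ 12)).
Before e := cnt - 6: ((¬(3*mem[4] > 3*mem[3] + cnt - 3)) ∨ cnt ≤ 2*mem[cnt - 6] + 4) → (¬(mem[cnt + 3] + 4*cnt ≠ 30))
Before skip: ((¬(3*mem[4] > 3*mem[3] + cnt - 3)) ∨ cnt ≤ 2*mem[cnt - 6] + 4) → (¬(mem[cnt + 3] + 4*cnt ≠ 30))
Before mem[cnt + 3] := 3*cnt + 5: ((¬(3*store(mem, cnt + 3, 3*cnt + 5)[4] > 3*store(mem, cnt + 3, 3*cnt + 5)[3] + cnt - 3)) ∨ cnt ≤ 2*store(mem, cnt + 3, 3*cnt + 5)[cnt - 6] + 4) → (¬(store(mem, cnt + 3, 3*cnt + 5)[cnt + 3] + 4*cnt ≠ 30))
Answer: WP = ((¬(3*store(mem, cnt + 3, 3*cnt + 5)[4] > 3*store(mem, cnt + 3, 3*cnt + 5)[3] + cnt - 3)) ∨ cnt ≤ 2*store(mem, cnt + 3, 3*cnt + 5)[cnt - 6] + 4) → (¬(store(mem, cnt + 3, 3*cnt + 5)[cnt + 3] + 4*cnt ≠ 30))
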